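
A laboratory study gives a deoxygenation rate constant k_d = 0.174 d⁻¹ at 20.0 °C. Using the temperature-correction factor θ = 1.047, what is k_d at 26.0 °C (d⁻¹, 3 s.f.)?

k_d ≈ 0.229 d⁻¹

k_d(T₂) = k_d(T₁) · θ^(T₂−T₁) = 0.174 × 1.047^(26.0−20.0)
= 0.174 × 1.047^6.00 = 0.174 × 1.317 = 0.2292 d⁻¹.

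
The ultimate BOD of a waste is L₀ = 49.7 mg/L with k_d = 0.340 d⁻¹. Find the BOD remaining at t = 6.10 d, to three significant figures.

L_t = L₀ e^(−k_d t) = 49.7 × e^(−0.340×6.10) = 49.7 × 0.1257 = 6.246 mg/L.

L ≈ 6.25 mg/L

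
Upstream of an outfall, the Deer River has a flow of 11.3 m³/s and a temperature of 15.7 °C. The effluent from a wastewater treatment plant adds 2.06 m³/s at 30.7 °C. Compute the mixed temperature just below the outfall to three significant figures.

Flow-weighted mixing: C = (Q_r C_r + Q_w C_w)/(Q_r + Q_w)
= (11.3×15.7 + 2.06×30.7)/(11.3 + 2.06) = 240.7/13.36 = 18.01 °C.

18.0 °C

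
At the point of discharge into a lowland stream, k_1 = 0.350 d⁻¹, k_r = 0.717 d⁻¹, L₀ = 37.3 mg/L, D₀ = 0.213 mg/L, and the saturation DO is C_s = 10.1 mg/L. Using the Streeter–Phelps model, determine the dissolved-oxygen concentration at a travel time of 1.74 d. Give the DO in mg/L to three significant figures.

k_1 L₀/(k_r−k_1) = 0.350×37.3/(0.717−0.350) = 13.05/0.3670 = 35.57 mg/L.
e^(−k_1 t) = e^(−0.350×1.740) = 0.5439; e^(−k_r t) = e^(−0.717×1.740) = 0.2872.
D = 35.57 × (0.5439 − 0.2872) + 0.213 × 0.2872 = 9.131 + 0.06117 = 9.192 mg/L.
DO = C_s − D = 10.1 − 9.192 = 0.9076 mg/L.

DO ≈ 0.908 mg/L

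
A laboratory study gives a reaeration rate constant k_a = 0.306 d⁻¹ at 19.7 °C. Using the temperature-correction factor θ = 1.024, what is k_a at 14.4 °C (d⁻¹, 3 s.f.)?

k_a(T₂) = k_a(T₁) · θ^(T₂−T₁) = 0.306 × 1.024^(14.4−19.7)
= 0.306 × 1.024^-5.30 = 0.306 × 0.8819 = 0.2699 d⁻¹.

k_a ≈ 0.270 d⁻¹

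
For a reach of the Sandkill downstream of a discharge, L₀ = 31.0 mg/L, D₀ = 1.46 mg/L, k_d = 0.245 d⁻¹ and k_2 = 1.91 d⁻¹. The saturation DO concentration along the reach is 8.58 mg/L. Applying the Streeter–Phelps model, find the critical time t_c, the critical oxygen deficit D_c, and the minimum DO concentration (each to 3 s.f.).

t_c ≈ 1.00 d; D_c ≈ 3.11 mg/L; min DO ≈ 5.47 mg/L

With k_2/k_d = 7.796 and 1 − D₀(k_2−k_d)/(k_d L₀) = 0.6799,
t_c = ln(7.796 × 0.6799) / (1.91 − 0.245) = ln(5.301) / 1.665 = 1.668/1.665 = 1.002 d.
D_c = (k_d/k_2) L₀ e^(−k_d t_c) = (0.245/1.91) × 31.0 × e^(−0.245×1.002) = 0.1283 × 31.0 × 0.7824 = 3.111 mg/L.
Minimum DO = C_s − D_c = 8.58 − 3.111 = 5.469 mg/L.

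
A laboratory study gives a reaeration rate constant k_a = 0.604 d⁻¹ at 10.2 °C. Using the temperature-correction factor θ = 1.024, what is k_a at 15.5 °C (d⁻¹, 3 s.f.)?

k_a ≈ 0.685 d⁻¹

k_a(T₂) = k_a(T₁) · θ^(T₂−T₁) = 0.604 × 1.024^(15.5−10.2)
= 0.604 × 1.024^5.30 = 0.604 × 1.134 = 0.6849 d⁻¹.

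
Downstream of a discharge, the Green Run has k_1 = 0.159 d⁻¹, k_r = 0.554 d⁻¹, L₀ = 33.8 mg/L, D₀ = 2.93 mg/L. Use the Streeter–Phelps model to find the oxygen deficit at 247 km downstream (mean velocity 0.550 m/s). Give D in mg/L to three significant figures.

D ≈ 5.35 mg/L

Travel time t = x/v = 247 km / (0.550 m/s) = 247000 m / 0.550 m/s = 449100 s = 5.198 d.
k_1 L₀/(k_r−k_1) = 0.159×33.8/(0.554−0.159) = 5.374/0.3950 = 13.61 mg/L.
e^(−k_1 t) = e^(−0.159×5.198) = 0.4376; e^(−k_r t) = e^(−0.554×5.198) = 0.05616.
D = 13.61 × (0.4376 − 0.05616) + 2.93 × 0.05616 = 5.190 + 0.1645 = 5.354 mg/L.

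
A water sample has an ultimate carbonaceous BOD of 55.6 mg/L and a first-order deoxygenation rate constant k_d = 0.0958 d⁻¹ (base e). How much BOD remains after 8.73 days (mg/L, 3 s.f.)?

L_t = L₀ e^(−k_d t) = 55.6 × e^(−0.0958×8.73) = 55.6 × 0.4333 = 24.09 mg/L.

L ≈ 24.1 mg/L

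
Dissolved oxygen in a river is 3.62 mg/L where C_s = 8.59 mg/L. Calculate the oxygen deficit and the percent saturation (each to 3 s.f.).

D ≈ 4.97 mg/L; 42.1 % saturation

D = C_s − C = 8.59 − 3.62 = 4.97 mg/L.
% saturation = 3.62/8.59 × 100 = 42.1 %.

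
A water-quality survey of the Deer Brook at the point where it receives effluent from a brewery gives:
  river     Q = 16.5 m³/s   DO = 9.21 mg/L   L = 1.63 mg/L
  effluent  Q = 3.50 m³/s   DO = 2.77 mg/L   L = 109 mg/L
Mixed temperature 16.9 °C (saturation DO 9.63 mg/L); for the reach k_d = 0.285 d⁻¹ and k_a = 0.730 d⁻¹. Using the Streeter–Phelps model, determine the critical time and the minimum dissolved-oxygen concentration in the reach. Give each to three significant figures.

Mixed DO = (16.5×9.21 + 3.50×2.77)/(16.5+3.50) = 161.7/20.00 = 8.083 mg/L.
Mixed L₀ = (16.5×1.63 + 3.50×109)/(20.00) = 408.4/20.00 = 20.42 mg/L.
Initial deficit D₀ = C_s − DO₀ = 9.63 − 8.083 = 1.547 mg/L.
t_c = (1/0.4450) ln[(0.730/0.285)(1 − 1.547×0.4450/(0.285×20.42))] = 2.247 × ln(2.258) = 1.831 d.
D_c = (0.285/0.730) × 20.42 × e^(−0.285×1.831) = 0.3904 × 20.42 × 0.5935 = 4.731 mg/L.
Minimum DO = 9.63 − 4.731 = 4.899 mg/L.

t_c ≈ 1.83 d; minimum DO ≈ 4.90 mg/L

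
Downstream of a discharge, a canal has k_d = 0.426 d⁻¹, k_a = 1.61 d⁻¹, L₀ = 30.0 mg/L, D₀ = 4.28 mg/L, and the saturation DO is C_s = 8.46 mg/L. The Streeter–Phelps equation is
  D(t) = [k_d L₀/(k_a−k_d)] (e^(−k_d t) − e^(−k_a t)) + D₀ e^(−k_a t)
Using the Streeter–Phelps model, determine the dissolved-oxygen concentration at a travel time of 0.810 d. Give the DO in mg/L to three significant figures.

k_d L₀/(k_a−k_d) = 0.426×30.0/(1.61−0.426) = 12.78/1.184 = 10.79 mg/L.
e^(−k_d t) = e^(−0.426×0.8100) = 0.7082; e^(−k_a t) = e^(−1.61×0.8100) = 0.2714.
D = 10.79 × (0.7082 − 0.2714) + 4.28 × 0.2714 = 4.714 + 1.162 = 5.876 mg/L.
DO = C_s − D = 8.46 − 5.876 = 2.584 mg/L.

DO ≈ 2.58 mg/L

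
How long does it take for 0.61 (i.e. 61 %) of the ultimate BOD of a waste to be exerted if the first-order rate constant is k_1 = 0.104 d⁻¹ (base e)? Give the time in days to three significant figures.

y/L₀ = 1 − e^(−k_1 t) = 0.61 ⇒ e^(−k_1 t) = 0.390
t = −ln(0.390) / 0.104 = 0.9416 / 0.104 = 9.054 d.

t ≈ 9.05 d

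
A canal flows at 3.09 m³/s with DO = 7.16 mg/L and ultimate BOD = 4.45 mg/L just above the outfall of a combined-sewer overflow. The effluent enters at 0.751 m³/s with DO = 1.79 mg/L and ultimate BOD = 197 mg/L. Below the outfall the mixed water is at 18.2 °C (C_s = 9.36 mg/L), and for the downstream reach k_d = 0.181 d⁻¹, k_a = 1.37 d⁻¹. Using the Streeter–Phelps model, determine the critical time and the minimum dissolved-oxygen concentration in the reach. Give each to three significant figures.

Mixed DO = (3.09×7.16 + 0.751×1.79)/(3.09+0.751) = 23.47/3.841 = 6.110 mg/L.
Mixed L₀ = (3.09×4.45 + 0.751×197)/(3.841) = 161.7/3.841 = 42.10 mg/L.
Initial deficit D₀ = C_s − DO₀ = 9.36 − 6.110 = 3.250 mg/L.
t_c = (1/1.189) ln[(1.37/0.181)(1 − 3.250×1.189/(0.181×42.10))] = 0.8410 × ln(3.731) = 1.107 d.
D_c = (0.181/1.37) × 42.10 × e^(−0.181×1.107) = 0.1321 × 42.10 × 0.8184 = 4.552 mg/L.
Minimum DO = 9.36 − 4.552 = 4.808 mg/L.

t_c ≈ 1.11 d; minimum DO ≈ 4.81 mg/L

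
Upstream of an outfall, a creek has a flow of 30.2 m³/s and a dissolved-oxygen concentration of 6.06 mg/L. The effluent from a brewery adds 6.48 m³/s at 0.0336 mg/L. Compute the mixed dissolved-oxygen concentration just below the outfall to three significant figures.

Flow-weighted mixing: C = (Q_r C_r + Q_w C_w)/(Q_r + Q_w)
= (30.2×6.06 + 6.48×0.0336)/(30.2 + 6.48) = 183.2/36.68 = 4.995 mg/L.

5.00 mg/L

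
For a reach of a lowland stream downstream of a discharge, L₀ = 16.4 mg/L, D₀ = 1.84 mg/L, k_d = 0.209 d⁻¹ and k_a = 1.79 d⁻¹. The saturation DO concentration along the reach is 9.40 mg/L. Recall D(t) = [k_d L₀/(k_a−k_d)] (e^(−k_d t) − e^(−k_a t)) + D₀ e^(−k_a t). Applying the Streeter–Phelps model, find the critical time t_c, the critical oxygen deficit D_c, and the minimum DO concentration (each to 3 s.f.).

t_c ≈ 0.164 d; D_c ≈ 1.85 mg/L; min DO ≈ 7.55 mg/L

With k_a/k_d = 8.565 and 1 − D₀(k_a−k_d)/(k_d L₀) = 0.1513,
t_c = ln(8.565 × 0.1513) / (1.79 − 0.209) = ln(1.296) / 1.581 = 0.2591/1.581 = 0.1639 d.
D_c = (k_d/k_a) L₀ e^(−k_d t_c) = (0.209/1.79) × 16.4 × e^(−0.209×0.1639) = 0.1168 × 16.4 × 0.9663 = 1.850 mg/L.
Minimum DO = C_s − D_c = 9.40 − 1.850 = 7.550 mg/L.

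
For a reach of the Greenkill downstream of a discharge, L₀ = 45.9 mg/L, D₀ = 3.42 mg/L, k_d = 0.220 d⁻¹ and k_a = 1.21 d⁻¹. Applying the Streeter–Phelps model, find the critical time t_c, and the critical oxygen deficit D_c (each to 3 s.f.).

At the critical point dD/dt = 0, so k_d L₀ e^(−k_d t) = k_a D. Substituting D(t) from the Streeter–Phelps equation and solving for t gives
t_c = ln[(k_a/k_d)(1 − D₀(k_a−k_d)/(k_d L₀))] / (k_a−k_d).
Here k_a−k_d = 0.9900 d⁻¹ and 1 − D₀(k_a−k_d)/(k_d L₀) = 1 − 3.42×0.9900/(0.220×45.9) = 0.6647, so
t_c = ln(5.500 × 0.6647) / 0.9900 = 1.296 / 0.9900 = 1.309 d.
D_c = (k_d/k_a) L₀ e^(−k_d t_c) = (0.220/1.21) × 45.9 × e^(−0.220×1.309) = 0.1818 × 45.9 × 0.7497 = 6.257 mg/L.

t_c ≈ 1.31 d; D_c ≈ 6.26 mg/L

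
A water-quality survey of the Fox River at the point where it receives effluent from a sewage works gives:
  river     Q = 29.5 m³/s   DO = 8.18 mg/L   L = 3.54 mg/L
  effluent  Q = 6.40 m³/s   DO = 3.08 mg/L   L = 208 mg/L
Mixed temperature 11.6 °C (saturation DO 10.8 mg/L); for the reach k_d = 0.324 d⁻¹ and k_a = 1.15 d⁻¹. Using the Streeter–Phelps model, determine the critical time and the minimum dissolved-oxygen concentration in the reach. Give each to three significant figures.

t_c ≈ 1.23 d; minimum DO ≈ 3.22 mg/L

Mixed DO = (29.5×8.18 + 6.40×3.08)/(29.5+6.40) = 261.0/35.90 = 7.271 mg/L.
Mixed L₀ = (29.5×3.54 + 6.40×208)/(35.90) = 1436/35.90 = 39.99 mg/L.
Initial deficit D₀ = C_s − DO₀ = 10.8 − 7.271 = 3.529 mg/L.
t_c = (1/0.8260) ln[(1.15/0.324)(1 − 3.529×0.8260/(0.324×39.99))] = 1.211 × ln(2.751) = 1.225 d.
D_c = (0.324/1.15) × 39.99 × e^(−0.324×1.225) = 0.2817 × 39.99 × 0.6724 = 7.576 mg/L.
Minimum DO = 10.8 − 7.576 = 3.224 mg/L.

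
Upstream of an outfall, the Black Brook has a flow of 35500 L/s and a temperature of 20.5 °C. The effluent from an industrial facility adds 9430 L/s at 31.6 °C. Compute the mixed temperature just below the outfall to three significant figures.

Flow-weighted mixing: C = (Q_r C_r + Q_w C_w)/(Q_r + Q_w)
= (35500×20.5 + 9430×31.6)/(35500 + 9430) = 1.026×10^6/44930 = 22.83 °C.

22.8 °C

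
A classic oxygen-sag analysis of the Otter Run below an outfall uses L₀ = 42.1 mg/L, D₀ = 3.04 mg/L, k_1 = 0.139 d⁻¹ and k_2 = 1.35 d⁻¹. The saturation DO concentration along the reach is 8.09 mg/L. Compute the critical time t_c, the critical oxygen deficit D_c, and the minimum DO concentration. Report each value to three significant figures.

At the critical point dD/dt = 0, so k_1 L₀ e^(−k_1 t) = k_2 D. Substituting D(t) from the Streeter–Phelps equation and solving for t gives
t_c = ln[(k_2/k_1)(1 − D₀(k_2−k_1)/(k_1 L₀))] / (k_2−k_1).
Here k_2−k_1 = 1.211 d⁻¹ and 1 − D₀(k_2−k_1)/(k_1 L₀) = 1 − 3.04×1.211/(0.139×42.1) = 0.3709, so
t_c = ln(9.712 × 0.3709) / 1.211 = 1.282 / 1.211 = 1.058 d.
L(t_c) = L₀ e^(−k_1 t_c) = 42.1 × 0.8632 = 36.34 mg/L, and at the critical point k_2 D_c = k_1 L, so D_c = (0.139/1.35) × 36.34 = 3.742 mg/L.
Minimum DO = C_s − D_c = 8.09 − 3.742 = 4.348 mg/L.

t_c ≈ 1.06 d; D_c ≈ 3.74 mg/L; min DO ≈ 4.35 mg/L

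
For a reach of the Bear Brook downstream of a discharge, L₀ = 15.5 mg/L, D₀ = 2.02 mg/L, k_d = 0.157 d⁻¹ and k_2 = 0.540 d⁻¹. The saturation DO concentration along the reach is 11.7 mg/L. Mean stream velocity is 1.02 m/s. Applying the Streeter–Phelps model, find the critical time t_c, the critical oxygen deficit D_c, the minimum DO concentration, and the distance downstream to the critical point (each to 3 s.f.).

t_c ≈ 2.23 d; D_c ≈ 3.18 mg/L; min DO ≈ 8.52 mg/L; x_c ≈ 196 km

t_c = [1/(k_2−k_d)] ln[(k_2/k_d)(1 − D₀(k_2−k_d)/(k_d L₀))]
= [1/(0.540−0.157)] ln[(0.540/0.157)(1 − 2.02×0.3830/(0.157×15.5))]
= (1/0.3830) ln[3.439 × 0.6821] = 2.611 × ln(2.346) = 2.611 × 0.8527 = 2.226 d.
D_c = (k_d/k_2) L₀ e^(−k_d t_c) = (0.157/0.540) × 15.5 × e^(−0.157×2.226) = 0.2907 × 15.5 × 0.7050 = 3.177 mg/L.
Minimum DO = C_s − D_c = 11.7 − 3.177 = 8.523 mg/L.
x_c = v t_c = 1.02 m/s × 2.226 d × 86400 s/d = 196200 m ≈ 196 km.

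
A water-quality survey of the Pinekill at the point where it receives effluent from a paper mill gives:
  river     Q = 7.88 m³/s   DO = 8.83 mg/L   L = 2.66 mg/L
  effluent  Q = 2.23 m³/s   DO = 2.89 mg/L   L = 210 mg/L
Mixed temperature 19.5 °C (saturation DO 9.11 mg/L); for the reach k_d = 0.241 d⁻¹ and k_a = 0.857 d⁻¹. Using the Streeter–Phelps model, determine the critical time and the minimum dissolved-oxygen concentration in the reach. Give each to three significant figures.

t_c ≈ 1.92 d; minimum DO ≈ 0.536 mg/L

Mixed DO = (7.88×8.83 + 2.23×2.89)/(7.88+2.23) = 76.03/10.11 = 7.520 mg/L.
Mixed L₀ = (7.88×2.66 + 2.23×210)/(10.11) = 489.3/10.11 = 48.39 mg/L.
Initial deficit D₀ = C_s − DO₀ = 9.11 − 7.520 = 1.590 mg/L.
t_c = (1/0.6160) ln[(0.857/0.241)(1 − 1.590×0.6160/(0.241×48.39))] = 1.623 × ln(3.257) = 1.917 d.
D_c = (0.241/0.857) × 48.39 × e^(−0.241×1.917) = 0.2812 × 48.39 × 0.6300 = 8.574 mg/L.
Minimum DO = 9.11 − 8.574 = 0.5362 mg/L.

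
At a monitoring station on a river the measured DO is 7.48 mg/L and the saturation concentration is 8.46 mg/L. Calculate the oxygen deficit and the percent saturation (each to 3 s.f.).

D ≈ 0.980 mg/L; 88.4 % saturation

D = C_s − C = 8.46 − 7.48 = 0.980 mg/L.
% saturation = 7.48/8.46 × 100 = 88.4 %.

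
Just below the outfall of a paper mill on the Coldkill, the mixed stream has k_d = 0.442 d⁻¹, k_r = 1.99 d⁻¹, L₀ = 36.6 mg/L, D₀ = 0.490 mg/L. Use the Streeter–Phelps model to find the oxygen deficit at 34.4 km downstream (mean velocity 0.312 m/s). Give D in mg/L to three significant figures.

D ≈ 5.16 mg/L

Travel time t = x/v = 34.4 km / (0.312 m/s) = 34400 m / 0.312 m/s = 110300 s = 1.276 d.
k_d L₀/(k_r−k_d) = 0.442×36.6/(1.99−0.442) = 16.18/1.548 = 10.45 mg/L.
e^(−k_d t) = e^(−0.442×1.276) = 0.5689; e^(−k_r t) = e^(−1.99×1.276) = 0.07891.
D = 10.45 × (0.5689 − 0.07891) + 0.490 × 0.07891 = 5.121 + 0.03867 = 5.159 mg/L.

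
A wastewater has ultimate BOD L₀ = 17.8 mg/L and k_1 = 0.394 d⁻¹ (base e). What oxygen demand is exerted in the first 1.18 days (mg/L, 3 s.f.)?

y ≈ 6.62 mg/L

y_t = L₀(1 − e^(−k_1 t)) = 17.8 × (1 − e^(−0.394×1.18))
= 17.8 × (1 − 0.6282) = 17.8 × 0.3718 = 6.618 mg/L.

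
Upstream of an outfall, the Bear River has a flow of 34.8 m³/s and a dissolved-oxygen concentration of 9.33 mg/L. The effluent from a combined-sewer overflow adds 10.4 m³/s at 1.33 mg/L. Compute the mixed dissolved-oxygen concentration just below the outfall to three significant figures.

7.49 mg/L

Flow-weighted mixing: C = (Q_r C_r + Q_w C_w)/(Q_r + Q_w)
= (34.8×9.33 + 10.4×1.33)/(34.8 + 10.4) = 338.5/45.20 = 7.489 mg/L.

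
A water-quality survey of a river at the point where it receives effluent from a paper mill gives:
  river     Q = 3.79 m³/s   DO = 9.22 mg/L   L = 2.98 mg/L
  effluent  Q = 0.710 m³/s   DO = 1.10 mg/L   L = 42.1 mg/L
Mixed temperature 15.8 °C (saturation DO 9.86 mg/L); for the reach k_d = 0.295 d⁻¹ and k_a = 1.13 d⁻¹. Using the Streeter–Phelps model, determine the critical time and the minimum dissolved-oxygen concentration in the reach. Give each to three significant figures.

Mixed DO = (3.79×9.22 + 0.710×1.10)/(3.79+0.710) = 35.72/4.500 = 7.939 mg/L.
Mixed L₀ = (3.79×2.98 + 0.710×42.1)/(4.500) = 41.19/4.500 = 9.152 mg/L.
Initial deficit D₀ = C_s − DO₀ = 9.86 − 7.939 = 1.921 mg/L.
t_c = (1/0.8350) ln[(1.13/0.295)(1 − 1.921×0.8350/(0.295×9.152))] = 1.198 × ln(1.555) = 0.5284 d.
D_c = (0.295/1.13) × 9.152 × e^(−0.295×0.5284) = 0.2611 × 9.152 × 0.8557 = 2.044 mg/L.
Minimum DO = 9.86 − 2.044 = 7.816 mg/L.

t_c ≈ 0.528 d; minimum DO ≈ 7.82 mg/L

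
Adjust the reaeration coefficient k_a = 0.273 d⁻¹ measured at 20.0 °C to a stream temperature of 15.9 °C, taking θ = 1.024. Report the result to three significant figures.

k_a ≈ 0.248 d⁻¹

k_a(T₂) = k_a(T₁) · θ^(T₂−T₁) = 0.273 × 1.024^(15.9−20.0)
= 0.273 × 1.024^-4.10 = 0.273 × 0.9073 = 0.2477 d⁻¹.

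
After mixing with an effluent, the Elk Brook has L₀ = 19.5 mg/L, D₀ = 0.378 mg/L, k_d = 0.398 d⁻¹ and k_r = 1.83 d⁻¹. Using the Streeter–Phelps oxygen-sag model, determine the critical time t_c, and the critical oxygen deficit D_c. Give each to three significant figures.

With k_r/k_d = 4.598 and 1 − D₀(k_r−k_d)/(k_d L₀) = 0.9303,
t_c = ln(4.598 × 0.9303) / (1.83 − 0.398) = ln(4.277) / 1.432 = 1.453/1.432 = 1.015 d.
D_c = (k_d/k_r) L₀ e^(−k_d t_c) = (0.398/1.83) × 19.5 × e^(−0.398×1.015) = 0.2175 × 19.5 × 0.6677 = 2.832 mg/L.

t_c ≈ 1.01 d; D_c ≈ 2.83 mg/L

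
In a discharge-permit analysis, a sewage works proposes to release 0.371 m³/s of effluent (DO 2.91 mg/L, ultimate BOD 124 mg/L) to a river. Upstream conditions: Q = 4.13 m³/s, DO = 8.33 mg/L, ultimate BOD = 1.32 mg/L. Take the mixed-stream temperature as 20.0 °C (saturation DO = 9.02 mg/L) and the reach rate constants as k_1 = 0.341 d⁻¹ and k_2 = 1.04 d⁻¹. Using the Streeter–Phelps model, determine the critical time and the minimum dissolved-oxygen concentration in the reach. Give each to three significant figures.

t_c ≈ 1.27 d; minimum DO ≈ 6.59 mg/L

Mixed DO = (4.13×8.33 + 0.371×2.91)/(4.13+0.371) = 35.48/4.501 = 7.883 mg/L.
Mixed L₀ = (4.13×1.32 + 0.371×124)/(4.501) = 51.46/4.501 = 11.43 mg/L.
Initial deficit D₀ = C_s − DO₀ = 9.02 − 7.883 = 1.137 mg/L.
t_c = (1/0.6990) ln[(1.04/0.341)(1 − 1.137×0.6990/(0.341×11.43))] = 1.431 × ln(2.428) = 1.269 d.
D_c = (0.341/1.04) × 11.43 × e^(−0.341×1.269) = 0.3279 × 11.43 × 0.6487 = 2.432 mg/L.
Minimum DO = 9.02 − 2.432 = 6.588 mg/L.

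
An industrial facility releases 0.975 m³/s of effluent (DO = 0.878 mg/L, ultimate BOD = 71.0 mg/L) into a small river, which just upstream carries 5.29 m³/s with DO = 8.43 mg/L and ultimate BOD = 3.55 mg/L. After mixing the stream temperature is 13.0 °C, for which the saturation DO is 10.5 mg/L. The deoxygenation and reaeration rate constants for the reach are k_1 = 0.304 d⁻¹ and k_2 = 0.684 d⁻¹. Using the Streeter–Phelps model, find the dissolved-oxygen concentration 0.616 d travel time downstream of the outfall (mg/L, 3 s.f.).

Mixed DO = (5.29×8.43 + 0.975×0.878)/(5.29+0.975) = 45.45/6.265 = 7.255 mg/L.
Mixed L₀ = (5.29×3.55 + 0.975×71.0)/(6.265) = 88.00/6.265 = 14.05 mg/L.
Initial deficit D₀ = C_s − DO₀ = 10.5 − 7.255 = 3.245 mg/L.
D(0.616) = [0.304×14.05/(0.684−0.304)](e^(−0.304×0.616) − e^(−0.684×0.616)) + 3.245 e^(−0.684×0.616)
= 11.24 × (0.8292 − 0.6562) + 3.245 × 0.6562 = 4.074 mg/L.
DO = 10.5 − 4.074 = 6.426 mg/L.

DO ≈ 6.43 mg/L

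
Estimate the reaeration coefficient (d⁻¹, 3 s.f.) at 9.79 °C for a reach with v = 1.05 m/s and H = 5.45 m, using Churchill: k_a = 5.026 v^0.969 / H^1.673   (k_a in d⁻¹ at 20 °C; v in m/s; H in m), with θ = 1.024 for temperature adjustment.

k_a ≈ 0.242 d⁻¹

k_a(20) = 5.026 × 1.05^0.969 / 5.45^1.673 = 5.026 × 1.048 / 17.06 = 0.3089 d⁻¹.
k_a(9.79) = 0.3089 × 1.024^(9.79−20) = 0.3089 × 0.7849 = 0.2424 d⁻¹.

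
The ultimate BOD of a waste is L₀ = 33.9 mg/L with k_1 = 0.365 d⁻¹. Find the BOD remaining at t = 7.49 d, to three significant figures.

L_t = L₀ e^(−k_1 t) = 33.9 × e^(−0.365×7.49) = 33.9 × 0.06497 = 2.202 mg/L.

L ≈ 2.20 mg/L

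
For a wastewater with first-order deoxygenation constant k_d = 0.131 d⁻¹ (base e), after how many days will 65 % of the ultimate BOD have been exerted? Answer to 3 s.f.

t ≈ 8.01 d

y/L₀ = 1 − e^(−k_d t) = 0.65 ⇒ e^(−k_d t) = 0.350
t = −ln(0.350) / 0.131 = 1.050 / 0.131 = 8.014 d.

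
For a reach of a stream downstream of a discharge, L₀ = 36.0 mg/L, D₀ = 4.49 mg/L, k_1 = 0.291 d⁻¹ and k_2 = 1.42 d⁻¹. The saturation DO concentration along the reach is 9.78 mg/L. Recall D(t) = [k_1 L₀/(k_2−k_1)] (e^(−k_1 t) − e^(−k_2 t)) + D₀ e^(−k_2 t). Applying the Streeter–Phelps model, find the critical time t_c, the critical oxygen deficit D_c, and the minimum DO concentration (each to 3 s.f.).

t_c ≈ 0.818 d; D_c ≈ 5.81 mg/L; min DO ≈ 3.97 mg/L

t_c = [1/(k_2−k_1)] ln[(k_2/k_1)(1 − D₀(k_2−k_1)/(k_1 L₀))]
= [1/(1.42−0.291)] ln[(1.42/0.291)(1 − 4.49×1.129/(0.291×36.0))]
= (1/1.129) ln[4.880 × 0.5161] = 0.8857 × ln(2.518) = 0.8857 × 0.9237 = 0.8181 d.
D_c = (k_1/k_2) L₀ e^(−k_1 t_c) = (0.291/1.42) × 36.0 × e^(−0.291×0.8181) = 0.2049 × 36.0 × 0.7881 = 5.815 mg/L.
Minimum DO = C_s − D_c = 9.78 − 5.815 = 3.965 mg/L.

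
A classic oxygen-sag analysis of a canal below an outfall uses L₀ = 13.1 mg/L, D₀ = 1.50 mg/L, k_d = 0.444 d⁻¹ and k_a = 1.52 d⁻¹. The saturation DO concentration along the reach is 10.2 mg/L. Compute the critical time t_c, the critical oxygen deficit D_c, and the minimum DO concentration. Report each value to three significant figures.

At the critical point dD/dt = 0, so k_d L₀ e^(−k_d t) = k_a D. Substituting D(t) from the Streeter–Phelps equation and solving for t gives
t_c = ln[(k_a/k_d)(1 − D₀(k_a−k_d)/(k_d L₀))] / (k_a−k_d).
Here k_a−k_d = 1.076 d⁻¹ and 1 − D₀(k_a−k_d)/(k_d L₀) = 1 − 1.50×1.076/(0.444×13.1) = 0.7225, so
t_c = ln(3.423 × 0.7225) / 1.076 = 0.9056 / 1.076 = 0.8416 d.
L(t_c) = L₀ e^(−k_d t_c) = 13.1 × 0.6882 = 9.015 mg/L, and at the critical point k_a D_c = k_d L, so D_c = (0.444/1.52) × 9.015 = 2.633 mg/L.
Minimum DO = C_s − D_c = 10.2 − 2.633 = 7.567 mg/L.

t_c ≈ 0.842 d; D_c ≈ 2.63 mg/L; min DO ≈ 7.57 mg/L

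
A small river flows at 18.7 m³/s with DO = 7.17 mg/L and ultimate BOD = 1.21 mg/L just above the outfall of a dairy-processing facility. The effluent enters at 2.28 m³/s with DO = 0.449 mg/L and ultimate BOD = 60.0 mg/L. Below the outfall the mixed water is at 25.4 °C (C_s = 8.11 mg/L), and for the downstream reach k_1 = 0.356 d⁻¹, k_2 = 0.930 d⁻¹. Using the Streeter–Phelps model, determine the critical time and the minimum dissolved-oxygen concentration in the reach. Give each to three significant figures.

t_c ≈ 0.911 d; minimum DO ≈ 6.01 mg/L

Mixed DO = (18.7×7.17 + 2.28×0.449)/(18.7+2.28) = 135.1/20.98 = 6.440 mg/L.
Mixed L₀ = (18.7×1.21 + 2.28×60.0)/(20.98) = 159.4/20.98 = 7.599 mg/L.
Initial deficit D₀ = C_s − DO₀ = 8.11 − 6.440 = 1.670 mg/L.
t_c = (1/0.5740) ln[(0.930/0.356)(1 − 1.670×0.5740/(0.356×7.599))] = 1.742 × ln(1.686) = 0.9105 d.
D_c = (0.356/0.930) × 7.599 × e^(−0.356×0.9105) = 0.3828 × 7.599 × 0.7231 = 2.104 mg/L.
Minimum DO = 8.11 − 2.104 = 6.006 mg/L.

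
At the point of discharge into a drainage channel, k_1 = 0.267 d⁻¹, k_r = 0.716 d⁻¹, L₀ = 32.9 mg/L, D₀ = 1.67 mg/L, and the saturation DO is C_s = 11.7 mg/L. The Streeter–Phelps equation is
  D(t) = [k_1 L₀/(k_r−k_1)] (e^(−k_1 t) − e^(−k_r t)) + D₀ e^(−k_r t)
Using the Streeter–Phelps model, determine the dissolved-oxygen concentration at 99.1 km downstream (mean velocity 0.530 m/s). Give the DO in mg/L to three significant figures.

DO ≈ 4.52 mg/L

Travel time t = x/v = 99.1 km / (0.530 m/s) = 99100 m / 0.530 m/s = 187000 s = 2.164 d.
k_1 L₀/(k_r−k_1) = 0.267×32.9/(0.716−0.267) = 8.784/0.4490 = 19.56 mg/L.
e^(−k_1 t) = e^(−0.267×2.164) = 0.5611; e^(−k_r t) = e^(−0.716×2.164) = 0.2123.
D = 19.56 × (0.5611 − 0.2123) + 1.67 × 0.2123 = 6.823 + 0.3546 = 7.178 mg/L.
DO = C_s − D = 11.7 − 7.178 = 4.522 mg/L.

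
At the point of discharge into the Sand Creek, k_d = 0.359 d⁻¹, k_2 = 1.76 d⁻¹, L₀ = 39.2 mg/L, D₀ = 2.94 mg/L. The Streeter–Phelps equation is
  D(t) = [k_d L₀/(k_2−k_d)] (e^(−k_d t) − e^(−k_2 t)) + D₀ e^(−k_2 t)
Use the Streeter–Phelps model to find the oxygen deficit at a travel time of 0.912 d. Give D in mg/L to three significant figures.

D ≈ 5.81 mg/L

k_d L₀/(k_2−k_d) = 0.359×39.2/(1.76−0.359) = 14.07/1.401 = 10.04 mg/L.
e^(−k_d t) = e^(−0.359×0.9120) = 0.7208; e^(−k_2 t) = e^(−1.76×0.9120) = 0.2009.
D = 10.04 × (0.7208 − 0.2009) + 2.94 × 0.2009 = 5.223 + 0.5905 = 5.813 mg/L.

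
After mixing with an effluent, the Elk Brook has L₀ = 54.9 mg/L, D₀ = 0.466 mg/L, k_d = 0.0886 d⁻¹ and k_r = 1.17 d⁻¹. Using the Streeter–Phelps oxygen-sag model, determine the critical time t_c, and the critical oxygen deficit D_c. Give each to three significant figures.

t_c ≈ 2.29 d; D_c ≈ 3.40 mg/L

t_c = [1/(k_r−k_d)] ln[(k_r/k_d)(1 − D₀(k_r−k_d)/(k_d L₀))]
= [1/(1.17−0.0886)] ln[(1.17/0.0886)(1 − 0.466×1.081/(0.0886×54.9))]
= (1/1.081) ln[13.21 × 0.8964] = 0.9247 × ln(11.84) = 0.9247 × 2.471 = 2.285 d.
D_c = (k_d/k_r) L₀ e^(−k_d t_c) = (0.0886/1.17) × 54.9 × e^(−0.0886×2.285) = 0.07573 × 54.9 × 0.8167 = 3.395 mg/L.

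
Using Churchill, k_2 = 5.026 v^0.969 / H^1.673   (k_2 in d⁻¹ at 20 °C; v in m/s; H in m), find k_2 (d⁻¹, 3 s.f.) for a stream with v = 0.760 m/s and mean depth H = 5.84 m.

k_2 ≈ 0.201 d⁻¹

k_2 = 5.026 × 0.760^0.969 / 5.84^1.673 = 5.026 × 0.7665 / 19.15 = 0.2012 d⁻¹.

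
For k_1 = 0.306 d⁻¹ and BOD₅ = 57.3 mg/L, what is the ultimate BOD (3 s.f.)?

BOD₅ = L₀(1 − e^(−5k_1)) ⇒ L₀ = BOD₅ / (1 − e^(−5×0.306))
= 57.3 / (1 − 0.2165) = 57.3 / 0.7835 = 73.14 mg/L.

L₀ ≈ 73.1 mg/L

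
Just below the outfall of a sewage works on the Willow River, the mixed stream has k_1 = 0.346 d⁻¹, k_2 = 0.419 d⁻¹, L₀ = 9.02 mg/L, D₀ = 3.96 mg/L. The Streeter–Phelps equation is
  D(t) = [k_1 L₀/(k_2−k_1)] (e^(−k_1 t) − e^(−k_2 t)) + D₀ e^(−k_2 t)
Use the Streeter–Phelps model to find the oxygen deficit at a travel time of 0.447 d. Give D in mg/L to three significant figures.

k_1 L₀/(k_2−k_1) = 0.346×9.02/(0.419−0.346) = 3.121/0.07300 = 42.75 mg/L.
e^(−k_1 t) = e^(−0.346×0.4470) = 0.8567; e^(−k_2 t) = e^(−0.419×0.4470) = 0.8292.
D = 42.75 × (0.8567 − 0.8292) + 3.96 × 0.8292 = 1.176 + 3.284 = 4.459 mg/L.

D ≈ 4.46 mg/L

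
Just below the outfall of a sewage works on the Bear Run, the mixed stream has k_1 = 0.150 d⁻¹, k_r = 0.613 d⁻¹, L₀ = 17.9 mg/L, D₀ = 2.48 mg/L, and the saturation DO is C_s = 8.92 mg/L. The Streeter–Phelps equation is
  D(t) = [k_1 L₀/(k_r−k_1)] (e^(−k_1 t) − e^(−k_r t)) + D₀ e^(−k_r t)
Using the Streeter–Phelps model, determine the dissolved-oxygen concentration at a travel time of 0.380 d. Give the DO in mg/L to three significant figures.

k_1 L₀/(k_r−k_1) = 0.150×17.9/(0.613−0.150) = 2.685/0.4630 = 5.799 mg/L.
e^(−k_1 t) = e^(−0.150×0.3800) = 0.9446; e^(−k_r t) = e^(−0.613×0.3800) = 0.7922.
D = 5.799 × (0.9446 − 0.7922) + 2.48 × 0.7922 = 0.8837 + 1.965 = 2.848 mg/L.
DO = C_s − D = 8.92 − 2.848 = 6.072 mg/L.

DO ≈ 6.07 mg/L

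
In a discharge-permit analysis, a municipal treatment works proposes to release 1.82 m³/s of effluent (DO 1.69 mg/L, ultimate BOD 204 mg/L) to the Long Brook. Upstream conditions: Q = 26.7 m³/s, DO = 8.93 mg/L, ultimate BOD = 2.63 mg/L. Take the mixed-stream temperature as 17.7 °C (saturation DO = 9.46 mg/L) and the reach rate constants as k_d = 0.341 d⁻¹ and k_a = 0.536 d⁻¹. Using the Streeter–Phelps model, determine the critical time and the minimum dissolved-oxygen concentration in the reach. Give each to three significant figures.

t_c ≈ 2.13 d; minimum DO ≈ 4.69 mg/L

Mixed DO = (26.7×8.93 + 1.82×1.69)/(26.7+1.82) = 241.5/28.52 = 8.468 mg/L.
Mixed L₀ = (26.7×2.63 + 1.82×204)/(28.52) = 441.5/28.52 = 15.48 mg/L.
Initial deficit D₀ = C_s − DO₀ = 9.46 − 8.468 = 0.9920 mg/L.
t_c = (1/0.1950) ln[(0.536/0.341)(1 − 0.9920×0.1950/(0.341×15.48))] = 5.128 × ln(1.514) = 2.128 d.
D_c = (0.341/0.536) × 15.48 × e^(−0.341×2.128) = 0.6362 × 15.48 × 0.4840 = 4.767 mg/L.
Minimum DO = 9.46 − 4.767 = 4.693 mg/L.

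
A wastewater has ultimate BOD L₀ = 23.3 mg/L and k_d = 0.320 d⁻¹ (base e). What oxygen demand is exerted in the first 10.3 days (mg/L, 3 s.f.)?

y_t = L₀(1 − e^(−k_d t)) = 23.3 × (1 − e^(−0.320×10.3))
= 23.3 × (1 − 0.03703) = 23.3 × 0.9630 = 22.44 mg/L.

y ≈ 22.4 mg/L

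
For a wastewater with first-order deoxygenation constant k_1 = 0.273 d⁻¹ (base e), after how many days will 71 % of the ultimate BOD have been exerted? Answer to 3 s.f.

y/L₀ = 1 − e^(−k_1 t) = 0.71 ⇒ e^(−k_1 t) = 0.290
t = −ln(0.290) / 0.273 = 1.238 / 0.273 = 4.534 d.

t ≈ 4.53 d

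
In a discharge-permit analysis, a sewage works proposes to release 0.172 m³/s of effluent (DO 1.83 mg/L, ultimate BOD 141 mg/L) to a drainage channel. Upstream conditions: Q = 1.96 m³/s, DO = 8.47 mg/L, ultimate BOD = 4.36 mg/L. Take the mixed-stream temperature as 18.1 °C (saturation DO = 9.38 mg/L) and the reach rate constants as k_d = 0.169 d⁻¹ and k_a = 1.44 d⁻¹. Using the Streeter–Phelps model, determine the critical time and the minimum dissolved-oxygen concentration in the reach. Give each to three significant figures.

t_c ≈ 0.720 d; minimum DO ≈ 7.78 mg/L

Mixed DO = (1.96×8.47 + 0.172×1.83)/(1.96+0.172) = 16.92/2.132 = 7.934 mg/L.
Mixed L₀ = (1.96×4.36 + 0.172×141)/(2.132) = 32.80/2.132 = 15.38 mg/L.
Initial deficit D₀ = C_s − DO₀ = 9.38 − 7.934 = 1.446 mg/L.
t_c = (1/1.271) ln[(1.44/0.169)(1 − 1.446×1.271/(0.169×15.38))] = 0.7868 × ln(2.499) = 0.7205 d.
D_c = (0.169/1.44) × 15.38 × e^(−0.169×0.7205) = 0.1174 × 15.38 × 0.8854 = 1.598 mg/L.
Minimum DO = 9.38 − 1.598 = 7.782 mg/L.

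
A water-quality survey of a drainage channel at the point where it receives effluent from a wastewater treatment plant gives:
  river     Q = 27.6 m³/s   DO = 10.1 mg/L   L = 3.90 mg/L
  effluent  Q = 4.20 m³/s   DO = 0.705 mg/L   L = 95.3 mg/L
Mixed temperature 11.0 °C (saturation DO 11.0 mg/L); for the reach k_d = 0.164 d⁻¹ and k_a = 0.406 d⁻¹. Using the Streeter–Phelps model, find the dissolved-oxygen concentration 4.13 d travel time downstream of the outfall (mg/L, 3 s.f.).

Mixed DO = (27.6×10.1 + 4.20×0.705)/(27.6+4.20) = 281.7/31.80 = 8.859 mg/L.
Mixed L₀ = (27.6×3.90 + 4.20×95.3)/(31.80) = 507.9/31.80 = 15.97 mg/L.
Initial deficit D₀ = C_s − DO₀ = 11.0 − 8.859 = 2.141 mg/L.
D(4.13) = [0.164×15.97/(0.406−0.164)](e^(−0.164×4.13) − e^(−0.406×4.13)) + 2.141 e^(−0.406×4.13)
= 10.82 × (0.5080 − 0.1870) + 2.141 × 0.1870 = 3.875 mg/L.
DO = 11.0 − 3.875 = 7.125 mg/L.

DO ≈ 7.13 mg/L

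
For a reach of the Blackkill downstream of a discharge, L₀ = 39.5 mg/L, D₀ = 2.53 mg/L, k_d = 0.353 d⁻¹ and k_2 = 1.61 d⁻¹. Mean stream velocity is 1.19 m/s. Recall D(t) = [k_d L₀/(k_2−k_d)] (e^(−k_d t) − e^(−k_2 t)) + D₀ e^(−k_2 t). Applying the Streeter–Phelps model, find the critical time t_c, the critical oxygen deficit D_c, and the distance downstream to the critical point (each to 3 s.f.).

With k_2/k_d = 4.561 and 1 − D₀(k_2−k_d)/(k_d L₀) = 0.7719,
t_c = ln(4.561 × 0.7719) / (1.61 − 0.353) = ln(3.521) / 1.257 = 1.259/1.257 = 1.001 d.
L(t_c) = L₀ e^(−k_d t_c) = 39.5 × 0.7023 = 27.74 mg/L, and at the critical point k_2 D_c = k_d L, so D_c = (0.353/1.61) × 27.74 = 6.082 mg/L.
x_c = v t_c = 1.19 m/s × 1.001 d × 86400 s/d = 103000 m ≈ 103 km.

t_c ≈ 1.00 d; D_c ≈ 6.08 mg/L; x_c ≈ 103 km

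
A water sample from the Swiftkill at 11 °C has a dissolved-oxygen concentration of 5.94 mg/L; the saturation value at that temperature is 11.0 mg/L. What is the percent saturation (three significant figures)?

% saturation = C/C_s × 100 = 5.94/11.0 × 100 = 54.0 %.

54.0 % saturation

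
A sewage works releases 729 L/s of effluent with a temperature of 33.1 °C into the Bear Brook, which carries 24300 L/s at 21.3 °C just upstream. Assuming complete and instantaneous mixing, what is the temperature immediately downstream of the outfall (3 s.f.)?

21.6 °C

Flow-weighted mixing: C = (Q_r C_r + Q_w C_w)/(Q_r + Q_w)
= (24300×21.3 + 729×33.1)/(24300 + 729) = 541700/25030 = 21.64 °C.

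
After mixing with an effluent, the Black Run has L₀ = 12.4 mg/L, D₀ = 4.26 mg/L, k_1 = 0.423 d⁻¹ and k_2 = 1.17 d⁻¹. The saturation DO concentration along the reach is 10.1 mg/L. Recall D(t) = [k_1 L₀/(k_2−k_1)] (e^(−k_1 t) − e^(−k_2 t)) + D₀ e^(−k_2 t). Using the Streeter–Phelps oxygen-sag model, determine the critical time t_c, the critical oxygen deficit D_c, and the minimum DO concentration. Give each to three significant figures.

t_c ≈ 0.113 d; D_c ≈ 4.27 mg/L; min DO ≈ 5.83 mg/L

t_c = [1/(k_2−k_1)] ln[(k_2/k_1)(1 − D₀(k_2−k_1)/(k_1 L₀))]
= [1/(1.17−0.423)] ln[(1.17/0.423)(1 − 4.26×0.7470/(0.423×12.4))]
= (1/0.7470) ln[2.766 × 0.3933] = 1.339 × ln(1.088) = 1.339 × 0.08423 = 0.1128 d.
L(t_c) = L₀ e^(−k_1 t_c) = 12.4 × 0.9534 = 11.82 mg/L, and at the critical point k_2 D_c = k_1 L, so D_c = (0.423/1.17) × 11.82 = 4.274 mg/L.
Minimum DO = C_s − D_c = 10.1 − 4.274 = 5.826 mg/L.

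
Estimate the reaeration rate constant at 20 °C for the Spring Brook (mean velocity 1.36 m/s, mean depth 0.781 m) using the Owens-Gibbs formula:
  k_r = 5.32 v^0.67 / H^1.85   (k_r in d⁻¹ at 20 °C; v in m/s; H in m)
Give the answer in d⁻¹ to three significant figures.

k_r ≈ 10.3 d⁻¹

k_r = 5.32 × 1.36^0.67 / 0.781^1.85 = 5.32 × 1.229 / 0.6330 = 10.33 d⁻¹.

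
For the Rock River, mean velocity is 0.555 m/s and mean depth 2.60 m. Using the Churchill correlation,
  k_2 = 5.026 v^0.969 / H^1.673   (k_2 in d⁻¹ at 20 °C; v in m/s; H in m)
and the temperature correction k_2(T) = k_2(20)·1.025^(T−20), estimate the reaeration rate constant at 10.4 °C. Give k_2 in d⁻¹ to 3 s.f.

k_2 ≈ 0.453 d⁻¹

k_2(20) = 5.026 × 0.555^0.969 / 2.60^1.673 = 5.026 × 0.5652 / 4.946 = 0.5744 d⁻¹.
k_2(10.4) = 0.5744 × 1.025^(10.4−20) = 0.5744 × 0.7890 = 0.4532 d⁻¹.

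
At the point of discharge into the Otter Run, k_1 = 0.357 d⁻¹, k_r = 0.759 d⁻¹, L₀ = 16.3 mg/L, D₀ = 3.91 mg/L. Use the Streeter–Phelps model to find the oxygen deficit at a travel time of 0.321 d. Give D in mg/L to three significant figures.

k_1 L₀/(k_r−k_1) = 0.357×16.3/(0.759−0.357) = 5.819/0.4020 = 14.48 mg/L.
e^(−k_1 t) = e^(−0.357×0.3210) = 0.8917; e^(−k_r t) = e^(−0.759×0.3210) = 0.7838.
D = 14.48 × (0.8917 − 0.7838) + 3.91 × 0.7838 = 1.563 + 3.065 = 4.627 mg/L.

D ≈ 4.63 mg/L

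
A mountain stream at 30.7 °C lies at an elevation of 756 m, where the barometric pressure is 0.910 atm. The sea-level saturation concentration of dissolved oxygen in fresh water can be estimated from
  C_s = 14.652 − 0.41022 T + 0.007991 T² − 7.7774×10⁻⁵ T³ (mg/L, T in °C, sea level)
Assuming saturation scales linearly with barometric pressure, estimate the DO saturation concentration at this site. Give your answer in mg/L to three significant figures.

C_s ≈ 6.68 mg/L

At sea level: C_s = 14.652 − 0.41022×30.7 + 0.007991×30.7² − 7.7774×10⁻⁵×30.7³ = 7.339 mg/L.
Pressure correction: C_s' = 7.339 × 0.910 = 6.679 mg/L.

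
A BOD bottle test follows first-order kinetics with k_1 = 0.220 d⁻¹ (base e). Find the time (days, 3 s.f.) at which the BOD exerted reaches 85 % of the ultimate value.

t ≈ 8.62 d

y/L₀ = 1 − e^(−k_1 t) = 0.85 ⇒ e^(−k_1 t) = 0.150
t = −ln(0.150) / 0.220 = 1.897 / 0.220 = 8.623 d.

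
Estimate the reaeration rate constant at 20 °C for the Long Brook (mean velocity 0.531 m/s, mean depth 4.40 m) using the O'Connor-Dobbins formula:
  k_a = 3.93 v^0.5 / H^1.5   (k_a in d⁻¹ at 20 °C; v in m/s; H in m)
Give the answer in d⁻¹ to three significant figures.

k_a ≈ 0.310 d⁻¹

k_a = 3.93 × 0.531^0.5 / 4.40^1.5 = 3.93 × 0.7287 / 9.230 = 0.3103 d⁻¹.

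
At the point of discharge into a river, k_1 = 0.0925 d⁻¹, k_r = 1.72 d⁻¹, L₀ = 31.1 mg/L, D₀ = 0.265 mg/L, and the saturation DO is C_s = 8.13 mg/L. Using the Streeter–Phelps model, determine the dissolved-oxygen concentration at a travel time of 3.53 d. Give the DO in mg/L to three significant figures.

DO ≈ 6.86 mg/L

k_1 L₀/(k_r−k_1) = 0.0925×31.1/(1.72−0.0925) = 2.877/1.627 = 1.768 mg/L.
e^(−k_1 t) = e^(−0.0925×3.530) = 0.7214; e^(−k_r t) = e^(−1.72×3.530) = 0.002307.
D = 1.768 × (0.7214 − 0.002307) + 0.265 × 0.002307 = 1.271 + 0.0006115 = 1.272 mg/L.
DO = C_s − D = 8.13 − 1.272 = 6.858 mg/L.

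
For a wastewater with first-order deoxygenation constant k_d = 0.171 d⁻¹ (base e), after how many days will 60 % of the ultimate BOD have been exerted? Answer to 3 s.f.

y/L₀ = 1 − e^(−k_d t) = 0.60 ⇒ e^(−k_d t) = 0.400
t = −ln(0.400) / 0.171 = 0.9163 / 0.171 = 5.358 d.

t ≈ 5.36 d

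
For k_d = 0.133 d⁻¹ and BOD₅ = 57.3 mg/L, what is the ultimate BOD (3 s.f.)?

BOD₅ = L₀(1 − e^(−5k_d)) ⇒ L₀ = BOD₅ / (1 − e^(−5×0.133))
= 57.3 / (1 − 0.5143) = 57.3 / 0.4857 = 118.0 mg/L.

L₀ ≈ 118 mg/L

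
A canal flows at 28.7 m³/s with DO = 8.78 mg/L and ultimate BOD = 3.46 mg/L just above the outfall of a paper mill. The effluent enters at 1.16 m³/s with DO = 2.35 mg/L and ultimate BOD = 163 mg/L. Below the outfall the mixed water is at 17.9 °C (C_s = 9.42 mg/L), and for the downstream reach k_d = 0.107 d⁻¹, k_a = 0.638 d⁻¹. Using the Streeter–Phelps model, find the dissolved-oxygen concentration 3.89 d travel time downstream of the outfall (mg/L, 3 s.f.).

Mixed DO = (28.7×8.78 + 1.16×2.35)/(28.7+1.16) = 254.7/29.86 = 8.530 mg/L.
Mixed L₀ = (28.7×3.46 + 1.16×163)/(29.86) = 288.4/29.86 = 9.658 mg/L.
Initial deficit D₀ = C_s − DO₀ = 9.42 − 8.530 = 0.8898 mg/L.
D(3.89) = [0.107×9.658/(0.638−0.107)](e^(−0.107×3.89) − e^(−0.638×3.89)) + 0.8898 e^(−0.638×3.89)
= 1.946 × (0.6595 − 0.08359) + 0.8898 × 0.08359 = 1.195 mg/L.
DO = 9.42 − 1.195 = 8.225 mg/L.

DO ≈ 8.22 mg/L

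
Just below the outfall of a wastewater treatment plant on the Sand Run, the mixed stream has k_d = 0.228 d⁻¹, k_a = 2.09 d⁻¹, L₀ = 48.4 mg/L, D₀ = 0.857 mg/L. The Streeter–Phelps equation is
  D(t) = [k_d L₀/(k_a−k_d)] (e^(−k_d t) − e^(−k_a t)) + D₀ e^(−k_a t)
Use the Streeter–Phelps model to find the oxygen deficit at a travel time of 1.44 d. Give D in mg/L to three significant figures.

k_d L₀/(k_a−k_d) = 0.228×48.4/(2.09−0.228) = 11.04/1.862 = 5.927 mg/L.
e^(−k_d t) = e^(−0.228×1.440) = 0.7201; e^(−k_a t) = e^(−2.09×1.440) = 0.04931.
D = 5.927 × (0.7201 − 0.04931) + 0.857 × 0.04931 = 3.976 + 0.04226 = 4.018 mg/L.

D ≈ 4.02 mg/L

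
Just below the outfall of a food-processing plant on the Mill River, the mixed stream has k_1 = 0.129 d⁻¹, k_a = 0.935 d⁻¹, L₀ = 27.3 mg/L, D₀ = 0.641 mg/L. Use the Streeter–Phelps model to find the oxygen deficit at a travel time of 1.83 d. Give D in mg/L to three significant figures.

D ≈ 2.78 mg/L

k_1 L₀/(k_a−k_1) = 0.129×27.3/(0.935−0.129) = 3.522/0.8060 = 4.369 mg/L.
e^(−k_1 t) = e^(−0.129×1.830) = 0.7897; e^(−k_a t) = e^(−0.935×1.830) = 0.1807.
D = 4.369 × (0.7897 − 0.1807) + 0.641 × 0.1807 = 2.661 + 0.1158 = 2.777 mg/L.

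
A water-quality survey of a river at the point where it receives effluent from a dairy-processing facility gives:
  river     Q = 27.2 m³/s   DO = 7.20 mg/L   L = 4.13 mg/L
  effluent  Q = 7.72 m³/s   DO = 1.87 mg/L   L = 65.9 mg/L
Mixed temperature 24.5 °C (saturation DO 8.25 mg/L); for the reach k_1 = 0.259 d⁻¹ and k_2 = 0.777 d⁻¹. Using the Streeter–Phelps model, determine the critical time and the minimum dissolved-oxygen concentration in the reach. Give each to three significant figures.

t_c ≈ 1.56 d; minimum DO ≈ 4.30 mg/L

Mixed DO = (27.2×7.20 + 7.72×1.87)/(27.2+7.72) = 210.3/34.92 = 6.022 mg/L.
Mixed L₀ = (27.2×4.13 + 7.72×65.9)/(34.92) = 621.1/34.92 = 17.79 mg/L.
Initial deficit D₀ = C_s − DO₀ = 8.25 − 6.022 = 2.228 mg/L.
t_c = (1/0.5180) ln[(0.777/0.259)(1 − 2.228×0.5180/(0.259×17.79))] = 1.931 × ln(2.248) = 1.564 d.
D_c = (0.259/0.777) × 17.79 × e^(−0.259×1.564) = 0.3333 × 17.79 × 0.6669 = 3.954 mg/L.
Minimum DO = 8.25 − 3.954 = 4.296 mg/L.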